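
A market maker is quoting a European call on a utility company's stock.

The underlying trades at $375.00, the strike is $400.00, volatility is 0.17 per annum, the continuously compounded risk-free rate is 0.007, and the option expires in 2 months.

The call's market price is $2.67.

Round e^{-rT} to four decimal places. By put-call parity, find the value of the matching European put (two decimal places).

$27.19

e^(−rT) = e^(−0.007·0.1667) = 0.9988
Put-call parity: C − P = S − K·e^(−rT) = 375 − 400·0.9988 = 375 − 399.5200 = -24.5200
P = C − (C − P) = 2.67 − (-24.5200) = 27.1900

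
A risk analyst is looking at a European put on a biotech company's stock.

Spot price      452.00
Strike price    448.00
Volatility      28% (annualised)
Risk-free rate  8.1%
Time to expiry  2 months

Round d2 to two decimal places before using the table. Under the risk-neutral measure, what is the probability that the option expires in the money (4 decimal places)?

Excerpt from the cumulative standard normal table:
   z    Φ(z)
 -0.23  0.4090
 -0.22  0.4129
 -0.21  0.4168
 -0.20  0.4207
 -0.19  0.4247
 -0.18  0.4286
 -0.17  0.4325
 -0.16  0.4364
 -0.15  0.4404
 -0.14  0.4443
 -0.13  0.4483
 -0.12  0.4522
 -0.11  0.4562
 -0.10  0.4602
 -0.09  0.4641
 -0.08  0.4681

0.4443

T = 0.1667;  σ√T = 0.1143
d₁ = [ln(452/448) + (0.081 + ½·0.28²)·0.1667] / (σ√T) = (0.0089 + 0.0200) / 0.1143 = 0.2530 → 0.25
d₂ = 0.2530 − 0.1143 = 0.1387 → 0.14
Pr(exercise) under Q = N(−d₂) = N(-0.14) = 0.4443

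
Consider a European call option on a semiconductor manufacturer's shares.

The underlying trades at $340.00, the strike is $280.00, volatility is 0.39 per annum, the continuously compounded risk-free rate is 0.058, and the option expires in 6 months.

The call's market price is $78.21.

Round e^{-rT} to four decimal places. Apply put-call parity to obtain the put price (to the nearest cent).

e^(−rT) = e^(−0.058·0.5) = 0.9714
Put-call parity: C − P = S − K·e^(−rT) = 340 − 280·0.9714 = 340 − 271.9920 = 68.0080
P = C − (C − P) = 78.21 − (68.0080) = 10.2020

$10.20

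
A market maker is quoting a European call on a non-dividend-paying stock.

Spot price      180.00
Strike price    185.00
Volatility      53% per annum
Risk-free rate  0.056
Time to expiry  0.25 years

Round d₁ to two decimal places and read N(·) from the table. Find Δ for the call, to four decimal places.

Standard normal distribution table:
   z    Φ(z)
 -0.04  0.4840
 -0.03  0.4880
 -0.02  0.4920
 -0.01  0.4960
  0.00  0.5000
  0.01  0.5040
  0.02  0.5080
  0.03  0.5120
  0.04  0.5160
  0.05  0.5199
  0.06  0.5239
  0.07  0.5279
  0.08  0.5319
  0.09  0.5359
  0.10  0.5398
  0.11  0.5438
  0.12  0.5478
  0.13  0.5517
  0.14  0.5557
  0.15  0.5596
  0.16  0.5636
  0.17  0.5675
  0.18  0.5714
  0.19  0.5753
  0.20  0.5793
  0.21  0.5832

0.5319

σ√T = 0.53·√0.25 = 0.2650
d₁ = [ln(180/185) + (0.056 + 0.53²/2)·0.25] / 0.2650 = [-0.0274 + 0.0491] / 0.2650 = 0.0819 ⇒ 0.08
N(d₁) = N(0.08) = 0.5319
Δ_call = N(d₁) = 0.5319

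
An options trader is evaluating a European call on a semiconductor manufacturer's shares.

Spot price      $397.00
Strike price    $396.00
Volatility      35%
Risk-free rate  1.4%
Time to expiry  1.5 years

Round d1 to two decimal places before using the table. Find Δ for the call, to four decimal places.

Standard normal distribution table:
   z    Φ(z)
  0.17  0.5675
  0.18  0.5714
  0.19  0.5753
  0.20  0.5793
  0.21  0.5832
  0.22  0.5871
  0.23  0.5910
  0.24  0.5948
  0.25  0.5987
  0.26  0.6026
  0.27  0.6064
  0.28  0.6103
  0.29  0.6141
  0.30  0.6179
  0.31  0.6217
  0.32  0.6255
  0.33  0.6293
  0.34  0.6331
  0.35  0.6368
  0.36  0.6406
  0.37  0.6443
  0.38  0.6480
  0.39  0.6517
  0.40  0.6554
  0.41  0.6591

0.6064

σ√T = 0.35·√1.5 = 0.4287
d₁ = [ln(397/396) + (0.014 + ½·0.35²)·1.5] / (σ√T) = (0.0025 + 0.1129) / 0.4287 = 0.2692 which rounds to 0.27
N(d₁) = N(0.27) = 0.6064
Δ_call = N(d₁) = 0.6064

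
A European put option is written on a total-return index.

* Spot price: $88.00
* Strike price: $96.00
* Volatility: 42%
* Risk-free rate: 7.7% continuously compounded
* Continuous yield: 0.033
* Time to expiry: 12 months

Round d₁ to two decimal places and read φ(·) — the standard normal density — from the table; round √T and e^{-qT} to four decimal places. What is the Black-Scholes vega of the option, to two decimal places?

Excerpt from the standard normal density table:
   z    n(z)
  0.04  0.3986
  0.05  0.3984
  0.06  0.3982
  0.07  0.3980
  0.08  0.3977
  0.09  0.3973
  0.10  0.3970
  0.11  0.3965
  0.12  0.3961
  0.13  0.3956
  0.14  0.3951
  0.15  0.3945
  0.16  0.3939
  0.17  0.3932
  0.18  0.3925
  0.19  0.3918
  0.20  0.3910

33.76

σ√T = 0.42 × 1.0000 = 0.4200
d₁ = [ln(88/96) + (0.077 − 0.033 + ½·0.42²)·1] / (σ√T) = (-0.0870 + 0.1322) / 0.4200 = 0.1076 ⇒ 0.11
√T = √1 = 1.0000
φ(d₁) = φ(0.11) = 0.3965
exp(−qT) = exp(−0.033·1) = 0.9675
vega = S·exp(−qT)·φ(d₁)·√T = 88·0.9675·0.3965·1.0000 = 33.7580
(Vega is the same for a European call and put with the same parameters.)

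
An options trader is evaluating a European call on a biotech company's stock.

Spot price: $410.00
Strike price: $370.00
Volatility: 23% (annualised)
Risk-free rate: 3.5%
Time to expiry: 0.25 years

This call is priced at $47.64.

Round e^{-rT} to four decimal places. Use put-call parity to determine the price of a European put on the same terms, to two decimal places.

exp(−rT) = exp(−0.035·0.25) = 0.9913
Put-call parity: C − P = S − K·e^(−rT) = 410 − 370·0.9913 = 410 − 366.7810 = 43.2190
P = C − (C − P) = 47.64 − (43.2190) = 4.4210

$4.42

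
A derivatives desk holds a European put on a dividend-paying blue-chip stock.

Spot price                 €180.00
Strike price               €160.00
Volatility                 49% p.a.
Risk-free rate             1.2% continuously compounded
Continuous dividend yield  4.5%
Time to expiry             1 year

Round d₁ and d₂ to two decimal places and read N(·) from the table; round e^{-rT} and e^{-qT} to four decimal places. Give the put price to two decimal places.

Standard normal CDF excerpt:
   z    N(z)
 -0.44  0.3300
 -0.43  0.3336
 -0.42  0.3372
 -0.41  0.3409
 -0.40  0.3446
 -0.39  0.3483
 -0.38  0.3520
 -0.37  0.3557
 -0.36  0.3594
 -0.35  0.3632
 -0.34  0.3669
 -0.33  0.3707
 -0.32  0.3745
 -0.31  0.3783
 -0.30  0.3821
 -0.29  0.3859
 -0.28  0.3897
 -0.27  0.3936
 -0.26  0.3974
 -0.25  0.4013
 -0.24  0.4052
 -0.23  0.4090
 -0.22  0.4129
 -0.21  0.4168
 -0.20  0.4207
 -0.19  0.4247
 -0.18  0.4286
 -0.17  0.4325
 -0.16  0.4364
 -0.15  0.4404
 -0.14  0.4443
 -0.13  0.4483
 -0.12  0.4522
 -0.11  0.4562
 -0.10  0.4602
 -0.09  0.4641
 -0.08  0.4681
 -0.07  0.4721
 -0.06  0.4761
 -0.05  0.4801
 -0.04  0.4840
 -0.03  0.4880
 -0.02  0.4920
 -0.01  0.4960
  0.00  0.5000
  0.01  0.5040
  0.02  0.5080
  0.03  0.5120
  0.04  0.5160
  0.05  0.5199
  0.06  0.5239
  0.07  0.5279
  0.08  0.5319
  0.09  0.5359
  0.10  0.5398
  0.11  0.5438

T = 1;  σ√T = 0.4900
d₁ = [ln(180/160) + (0.012 − 0.045 + ½·0.49²)·1] / (σ√T) = (0.1178 + 0.0870) / 0.4900 = 0.4180 which rounds to 0.42
d₂ = 0.4180 − 0.4900 = -0.0720 which rounds to -0.07
e^(−qT) = e^(−0.045·1) = 0.9560;  e^(−rT) = e^(−0.012·1) = 0.9881
N(−d₂) = N(0.07) = 0.5279;  N(−d₁) = N(-0.42) = 0.3372
P = 160·0.9881·0.5279 − 180·0.9560·0.3372 = 83.4589 − 58.0254 = 25.4335

€25.43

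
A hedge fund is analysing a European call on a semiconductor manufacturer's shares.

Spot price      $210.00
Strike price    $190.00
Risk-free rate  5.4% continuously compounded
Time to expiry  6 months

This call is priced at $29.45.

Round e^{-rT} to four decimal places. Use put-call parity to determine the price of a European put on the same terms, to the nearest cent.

$4.40

e^(−rT) = e^(−0.054·0.5) = 0.9734
Put-call parity: C − P = S − K·e^(−rT) = 210 − 190·0.9734 = 210 − 184.9460 = 25.0540
P = C − (C − P) = 29.45 − (25.0540) = 4.3960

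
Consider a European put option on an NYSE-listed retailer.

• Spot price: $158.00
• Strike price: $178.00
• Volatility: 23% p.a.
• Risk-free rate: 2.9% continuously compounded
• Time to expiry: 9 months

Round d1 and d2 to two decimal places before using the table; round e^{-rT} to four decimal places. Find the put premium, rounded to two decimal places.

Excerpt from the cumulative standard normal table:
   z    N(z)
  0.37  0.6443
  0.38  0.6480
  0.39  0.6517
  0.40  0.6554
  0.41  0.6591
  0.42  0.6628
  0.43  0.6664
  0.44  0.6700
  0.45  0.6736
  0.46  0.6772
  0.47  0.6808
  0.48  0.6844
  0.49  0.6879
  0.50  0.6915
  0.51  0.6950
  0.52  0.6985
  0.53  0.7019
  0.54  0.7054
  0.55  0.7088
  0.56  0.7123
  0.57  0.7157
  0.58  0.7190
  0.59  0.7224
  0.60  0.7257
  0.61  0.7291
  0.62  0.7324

$22.85

σ√T = 0.23·√0.75 = 0.1992
d₁ = [ln(158/178) + (0.029 + 0.23²/2)·0.75] / 0.1992 = [-0.1192 + 0.0416] / 0.1992 = -0.3896 ≈ -0.39
d₂ = d₁ − σ√T = -0.3896 − 0.1992 = -0.5888 ≈ -0.59
e^(−rT) = e^(−0.029·0.75) = 0.9785
P = 178·0.9785·N(0.59) − 158·N(0.39) = 178·0.9785·0.7224 − 158·0.6517 = 125.8226 − 102.9686 = 22.8540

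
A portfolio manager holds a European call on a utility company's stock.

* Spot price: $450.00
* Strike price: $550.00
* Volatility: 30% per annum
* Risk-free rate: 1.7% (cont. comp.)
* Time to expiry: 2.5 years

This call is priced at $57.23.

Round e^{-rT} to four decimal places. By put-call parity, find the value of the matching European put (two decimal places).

$134.35

exp(−rT) = exp(−0.017·2.5) = 0.9584
Put-call parity: C − P = S − K·e^(−rT) = 450 − 550·0.9584 = 450 − 527.1200 = -77.1200
P = C − (C − P) = 57.23 − (-77.1200) = 134.3500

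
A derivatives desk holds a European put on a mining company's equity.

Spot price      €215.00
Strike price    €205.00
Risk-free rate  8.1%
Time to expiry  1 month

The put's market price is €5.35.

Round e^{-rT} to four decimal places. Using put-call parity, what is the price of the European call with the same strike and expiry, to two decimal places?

€16.72

exp(−rT) = exp(−0.081·0.08333) = 0.9933
Put-call parity: C − P = S − K·e^(−rT) = 215 − 205·0.9933 = 215 − 203.6265 = 11.3735
C = P + (C − P) = 5.35 + (11.3735) = 16.7235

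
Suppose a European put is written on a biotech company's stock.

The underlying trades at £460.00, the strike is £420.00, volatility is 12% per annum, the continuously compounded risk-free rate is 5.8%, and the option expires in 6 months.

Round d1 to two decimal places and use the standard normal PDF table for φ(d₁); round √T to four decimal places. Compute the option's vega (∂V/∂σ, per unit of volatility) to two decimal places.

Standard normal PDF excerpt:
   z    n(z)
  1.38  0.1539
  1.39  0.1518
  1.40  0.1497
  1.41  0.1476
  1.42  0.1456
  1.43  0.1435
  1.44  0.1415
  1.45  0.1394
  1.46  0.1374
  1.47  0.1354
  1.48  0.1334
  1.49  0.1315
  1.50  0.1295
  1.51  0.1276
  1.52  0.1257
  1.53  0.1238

T = 0.5;  σ√T = 0.0849
d₁ = [ln(460/420) + (0.058 + 0.12²/2)·0.5] / 0.0849 = [0.0910 + 0.0326] / 0.0849 = 1.4563 → 1.46
√T = √0.5 = 0.7071
φ(d₁) = φ(1.46) = 0.1374
vega = S·φ(d₁)·√T = 460·0.1374·0.7071 = 44.6915

44.69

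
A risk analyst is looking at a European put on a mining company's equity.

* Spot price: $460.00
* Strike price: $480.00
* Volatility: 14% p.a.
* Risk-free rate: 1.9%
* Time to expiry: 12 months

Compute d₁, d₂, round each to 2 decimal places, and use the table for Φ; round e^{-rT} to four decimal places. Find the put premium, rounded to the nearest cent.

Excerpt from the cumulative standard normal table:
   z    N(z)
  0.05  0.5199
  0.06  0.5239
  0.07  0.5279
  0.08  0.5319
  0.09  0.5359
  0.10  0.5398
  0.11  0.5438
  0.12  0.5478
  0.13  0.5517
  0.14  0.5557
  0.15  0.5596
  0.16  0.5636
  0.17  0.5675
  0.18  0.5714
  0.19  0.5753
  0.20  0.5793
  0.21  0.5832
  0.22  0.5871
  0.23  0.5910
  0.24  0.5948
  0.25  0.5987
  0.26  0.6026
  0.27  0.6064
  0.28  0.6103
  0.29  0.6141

$31.83

σ√T = 0.14·√1 = 0.1400
d₁ = [ln(460/480) + (0.019 + 0.14²/2)·1] / 0.1400 = [-0.0426 + 0.0288] / 0.1400 = -0.0983 ≈ -0.10
d₂ = d₁ − σ√T = -0.0983 − 0.1400 = -0.2383 ≈ -0.24
exp(−rT) = exp(−0.019·1) = 0.9812
N(−d₂) = N(0.24) = 0.5948;  N(−d₁) = N(0.10) = 0.5398
P = 480·0.9812·0.5948 − 460·0.5398 = 280.1365 − 248.3080 = 31.8285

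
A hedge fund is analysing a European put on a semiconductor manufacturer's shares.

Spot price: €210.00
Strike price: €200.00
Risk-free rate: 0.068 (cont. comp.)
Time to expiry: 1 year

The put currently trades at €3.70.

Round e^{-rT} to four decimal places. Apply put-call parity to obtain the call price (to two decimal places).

€26.84

exp(−rT) = exp(−0.068·1) = 0.9343
Put-call parity: C − P = S − K·e^(−rT) = 210 − 200·0.9343 = 210 − 186.8600 = 23.1400
C = P + (C − P) = 3.70 + (23.1400) = 26.8400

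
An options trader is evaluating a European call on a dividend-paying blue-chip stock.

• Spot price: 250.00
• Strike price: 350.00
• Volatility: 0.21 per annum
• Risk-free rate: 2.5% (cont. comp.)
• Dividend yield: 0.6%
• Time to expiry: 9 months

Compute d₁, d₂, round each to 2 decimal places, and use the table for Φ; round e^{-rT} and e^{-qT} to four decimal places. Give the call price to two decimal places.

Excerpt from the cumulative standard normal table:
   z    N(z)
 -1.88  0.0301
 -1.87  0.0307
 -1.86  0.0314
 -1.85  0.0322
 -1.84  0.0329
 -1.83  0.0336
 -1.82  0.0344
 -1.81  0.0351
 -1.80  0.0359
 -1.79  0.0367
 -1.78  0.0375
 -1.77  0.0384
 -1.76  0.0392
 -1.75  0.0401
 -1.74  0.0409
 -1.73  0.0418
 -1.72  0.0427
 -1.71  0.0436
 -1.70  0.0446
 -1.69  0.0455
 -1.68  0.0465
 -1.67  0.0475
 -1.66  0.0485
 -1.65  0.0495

0.79

σ√T = 0.21·√0.75 = 0.1819
d₁ = [ln(250/350) + (0.025 − 0.006 + ½·0.21²)·0.75] / (σ√T) = (-0.3365 + 0.0308) / 0.1819 = -1.6808 → -1.68
d₂ = -1.6808 − 0.1819 = -1.8627 → -1.86
exp(−qT) = exp(−0.006·0.75) = 0.9955;  exp(−rT) = exp(−0.025·0.75) = 0.9814
N(d₁) = N(-1.68) = 0.0465;  N(d₂) = N(-1.86) = 0.0314
C = 250·0.9955·0.0465 − 350·0.9814·0.0314 = 11.5727 − 10.7856 = 0.7871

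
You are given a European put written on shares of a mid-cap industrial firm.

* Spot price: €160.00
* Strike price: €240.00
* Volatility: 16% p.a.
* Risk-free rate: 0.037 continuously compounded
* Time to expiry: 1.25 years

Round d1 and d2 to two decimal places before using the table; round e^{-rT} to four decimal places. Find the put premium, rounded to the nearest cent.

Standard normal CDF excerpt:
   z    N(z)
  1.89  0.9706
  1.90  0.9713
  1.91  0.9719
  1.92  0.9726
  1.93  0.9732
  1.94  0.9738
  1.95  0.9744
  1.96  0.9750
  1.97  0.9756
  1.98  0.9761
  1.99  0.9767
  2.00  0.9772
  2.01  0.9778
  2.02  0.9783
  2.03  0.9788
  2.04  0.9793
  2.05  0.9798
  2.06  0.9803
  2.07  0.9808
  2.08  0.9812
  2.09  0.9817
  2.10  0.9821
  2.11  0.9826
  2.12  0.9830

€69.43

T = 1.25;  σ√T = 0.1789
d₁ = [ln(160/240) + (0.037 + ½·0.16²)·1.25] / (σ√T) = (-0.4055 + 0.0622) / 0.1789 = -1.9186 → -1.92
d₂ = -1.9186 − 0.1789 = -2.0975 → -2.10
exp(−rT) = exp(−0.037·1.25) = 0.9548
N(−d₂) = N(2.10) = 0.9821;  N(−d₁) = N(1.92) = 0.9726
P = 240·0.9548·0.9821 − 160·0.9726 = 225.0502 − 155.6160 = 69.4342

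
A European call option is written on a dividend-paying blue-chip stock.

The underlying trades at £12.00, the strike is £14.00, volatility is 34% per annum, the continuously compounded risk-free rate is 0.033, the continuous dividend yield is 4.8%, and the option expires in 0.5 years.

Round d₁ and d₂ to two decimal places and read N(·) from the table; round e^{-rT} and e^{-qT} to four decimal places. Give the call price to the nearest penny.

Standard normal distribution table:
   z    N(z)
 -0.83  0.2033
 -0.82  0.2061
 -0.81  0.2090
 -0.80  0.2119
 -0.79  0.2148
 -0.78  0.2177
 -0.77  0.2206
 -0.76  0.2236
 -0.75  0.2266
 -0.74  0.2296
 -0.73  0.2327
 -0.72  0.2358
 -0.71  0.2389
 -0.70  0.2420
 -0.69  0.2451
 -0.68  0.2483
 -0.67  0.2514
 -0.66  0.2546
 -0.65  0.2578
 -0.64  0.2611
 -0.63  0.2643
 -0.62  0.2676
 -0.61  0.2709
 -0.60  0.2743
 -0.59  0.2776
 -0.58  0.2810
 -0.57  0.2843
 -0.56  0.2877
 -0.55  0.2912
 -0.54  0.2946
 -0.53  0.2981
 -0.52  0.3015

£0.45

σ√T = 0.34 × 0.7071 = 0.2404
d₁ = [ln(12/14) + (0.033 − 0.048 + ½·0.34²)·0.5] / (σ√T) = (-0.1542 + 0.0214) / 0.2404 = -0.5522 → -0.55
d₂ = -0.5522 − 0.2404 = -0.7926 → -0.79
exp(−qT) = exp(−0.048·0.5) = 0.9763;  exp(−rT) = exp(−0.033·0.5) = 0.9836
C = 12·0.9763·N(-0.55) − 14·0.9836·N(-0.79) = 12·0.9763·0.2912 − 14·0.9836·0.2148 = 3.4116 − 2.9579 = 0.4537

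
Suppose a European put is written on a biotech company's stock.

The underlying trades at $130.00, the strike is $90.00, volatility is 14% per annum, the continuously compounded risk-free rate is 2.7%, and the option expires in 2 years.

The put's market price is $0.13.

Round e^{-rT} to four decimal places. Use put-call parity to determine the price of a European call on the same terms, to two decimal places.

exp(−rT) = exp(−0.027·2) = 0.9474
Put-call parity: C − P = S − K·e^(−rT) = 130 − 90·0.9474 = 130 − 85.2660 = 44.7340
C = P + (C − P) = 0.13 + (44.7340) = 44.8640

$44.86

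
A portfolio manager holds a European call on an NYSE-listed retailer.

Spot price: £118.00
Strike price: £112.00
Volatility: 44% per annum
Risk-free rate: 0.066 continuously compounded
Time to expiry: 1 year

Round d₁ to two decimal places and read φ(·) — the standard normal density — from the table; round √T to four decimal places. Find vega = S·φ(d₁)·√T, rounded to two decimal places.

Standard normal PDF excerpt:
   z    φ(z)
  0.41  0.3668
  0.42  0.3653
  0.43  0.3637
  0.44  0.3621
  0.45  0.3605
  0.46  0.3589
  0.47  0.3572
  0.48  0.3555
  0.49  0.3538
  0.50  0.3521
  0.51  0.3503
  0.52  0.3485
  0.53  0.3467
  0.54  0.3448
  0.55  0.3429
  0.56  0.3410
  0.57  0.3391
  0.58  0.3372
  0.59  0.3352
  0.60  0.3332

σ√T = 0.44·√1 = 0.4400
d₁ = [ln(118/112) + (0.066 + 0.44²/2)·1] / 0.4400 = [0.0522 + 0.1628] / 0.4400 = 0.4886 ⇒ 0.49
√T = √1 = 1.0000
φ(d₁) = φ(0.49) = 0.3538
vega = S·φ(d₁)·√T = 118·0.3538·1.0000 = 41.7484

41.75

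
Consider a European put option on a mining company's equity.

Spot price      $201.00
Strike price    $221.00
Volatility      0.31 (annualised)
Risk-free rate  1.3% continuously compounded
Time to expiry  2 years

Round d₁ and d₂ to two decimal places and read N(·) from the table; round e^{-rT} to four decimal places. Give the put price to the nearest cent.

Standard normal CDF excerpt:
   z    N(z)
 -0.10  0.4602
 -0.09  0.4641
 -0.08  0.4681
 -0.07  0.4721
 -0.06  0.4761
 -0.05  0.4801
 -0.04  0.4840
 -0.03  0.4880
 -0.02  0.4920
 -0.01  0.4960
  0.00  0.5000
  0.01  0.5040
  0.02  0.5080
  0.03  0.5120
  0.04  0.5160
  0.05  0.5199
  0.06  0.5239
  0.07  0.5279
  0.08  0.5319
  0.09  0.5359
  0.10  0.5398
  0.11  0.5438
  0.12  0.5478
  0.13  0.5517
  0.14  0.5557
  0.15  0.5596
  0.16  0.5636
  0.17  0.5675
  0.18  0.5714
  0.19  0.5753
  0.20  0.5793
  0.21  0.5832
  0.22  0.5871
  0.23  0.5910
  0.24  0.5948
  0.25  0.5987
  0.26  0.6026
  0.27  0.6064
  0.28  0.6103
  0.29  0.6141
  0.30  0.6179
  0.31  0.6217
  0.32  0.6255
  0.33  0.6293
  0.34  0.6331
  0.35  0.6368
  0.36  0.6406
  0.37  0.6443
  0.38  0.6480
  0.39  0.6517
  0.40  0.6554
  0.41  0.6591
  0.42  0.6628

σ√T = 0.31·√2 = 0.4384
d₁ = [ln(201/221) + (0.013 + ½·0.31²)·2] / (σ√T) = (-0.0949 + 0.1221) / 0.4384 = 0.0621 ⇒ 0.06
d₂ = 0.0621 − 0.4384 = -0.3763 ⇒ -0.38
e^(−rT) = e^(−0.013·2) = 0.9743
N(−d₂) = N(0.38) = 0.6480;  N(−d₁) = N(-0.06) = 0.4761
P = 221·0.9743·0.6480 − 201·0.4761 = 139.5276 − 95.6961 = 43.8315

$43.83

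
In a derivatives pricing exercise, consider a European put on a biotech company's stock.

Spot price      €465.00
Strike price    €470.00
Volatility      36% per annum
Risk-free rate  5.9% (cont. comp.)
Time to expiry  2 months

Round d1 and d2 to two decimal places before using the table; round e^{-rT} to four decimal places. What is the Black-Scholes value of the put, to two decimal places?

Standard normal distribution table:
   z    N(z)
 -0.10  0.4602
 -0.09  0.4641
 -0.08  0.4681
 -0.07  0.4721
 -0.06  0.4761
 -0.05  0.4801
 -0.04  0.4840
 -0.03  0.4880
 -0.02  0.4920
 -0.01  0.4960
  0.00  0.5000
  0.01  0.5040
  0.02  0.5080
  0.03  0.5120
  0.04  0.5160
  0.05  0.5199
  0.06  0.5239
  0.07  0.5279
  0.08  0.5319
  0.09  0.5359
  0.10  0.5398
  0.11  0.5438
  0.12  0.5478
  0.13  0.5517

σ√T = 0.36 × 0.4082 = 0.1470
d₁ = [ln(465/470) + (0.059 + 0.36²/2)·0.1667] / 0.1470 = [-0.0107 + 0.0206] / 0.1470 = 0.0676 ≈ 0.07
d₂ = d₁ − σ√T = 0.0676 − 0.1470 = -0.0793 ≈ -0.08
exp(−rT) = exp(−0.059·0.1667) = 0.9902
N(−d₂) = N(0.08) = 0.5319;  N(−d₁) = N(-0.07) = 0.4721
P = 470·0.9902·0.5319 − 465·0.4721 = 247.5431 − 219.5265 = 28.0166

€28.02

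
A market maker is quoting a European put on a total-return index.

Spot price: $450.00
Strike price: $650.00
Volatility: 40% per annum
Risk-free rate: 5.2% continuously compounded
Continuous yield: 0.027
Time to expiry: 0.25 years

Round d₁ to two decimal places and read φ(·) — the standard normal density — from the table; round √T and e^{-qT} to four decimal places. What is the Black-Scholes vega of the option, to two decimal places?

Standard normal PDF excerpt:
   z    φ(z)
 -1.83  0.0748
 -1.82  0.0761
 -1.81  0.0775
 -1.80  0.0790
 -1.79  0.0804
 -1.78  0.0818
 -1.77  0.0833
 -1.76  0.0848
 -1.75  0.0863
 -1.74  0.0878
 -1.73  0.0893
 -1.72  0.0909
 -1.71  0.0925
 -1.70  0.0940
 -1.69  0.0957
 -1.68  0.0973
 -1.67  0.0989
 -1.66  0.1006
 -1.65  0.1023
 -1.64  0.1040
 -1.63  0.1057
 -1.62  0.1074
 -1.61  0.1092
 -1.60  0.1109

20.67

T = 0.25;  σ√T = 0.2000
d₁ = [ln(450/650) + (0.052 − 0.027 + 0.4²/2)·0.25] / 0.2000 = [-0.3677 + 0.0263] / 0.2000 = -1.7074 which rounds to -1.71
√T = √0.25 = 0.5000
φ(d₁) = φ(-1.71) = 0.0925
exp(−qT) = exp(−0.027·0.25) = 0.9933
vega = S·exp(−qT)·φ(d₁)·√T = 450·0.9933·0.0925·0.5000 = 20.6731
(Vega is the same for a European call and put with the same parameters.)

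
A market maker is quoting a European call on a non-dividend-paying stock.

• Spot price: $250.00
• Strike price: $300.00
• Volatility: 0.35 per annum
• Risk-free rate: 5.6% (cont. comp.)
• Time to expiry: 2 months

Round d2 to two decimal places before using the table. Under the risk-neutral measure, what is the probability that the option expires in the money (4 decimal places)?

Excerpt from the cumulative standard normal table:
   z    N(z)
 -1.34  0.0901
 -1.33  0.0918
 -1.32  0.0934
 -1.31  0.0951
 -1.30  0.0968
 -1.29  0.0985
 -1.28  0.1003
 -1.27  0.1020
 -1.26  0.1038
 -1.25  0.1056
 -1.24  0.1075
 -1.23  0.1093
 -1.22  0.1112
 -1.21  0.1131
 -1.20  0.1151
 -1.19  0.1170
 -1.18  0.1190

σ√T = 0.35·√0.1667 = 0.1429
d₁ = [ln(250/300) + (0.056 + ½·0.35²)·0.1667] / (σ√T) = (-0.1823 + 0.0195) / 0.1429 = -1.1392 → -1.14
d₂ = -1.1392 − 0.1429 = -1.2821 → -1.28
Risk-neutral Pr[S_T > K] = N(d₂) = N(-1.28) = 0.1003

0.1003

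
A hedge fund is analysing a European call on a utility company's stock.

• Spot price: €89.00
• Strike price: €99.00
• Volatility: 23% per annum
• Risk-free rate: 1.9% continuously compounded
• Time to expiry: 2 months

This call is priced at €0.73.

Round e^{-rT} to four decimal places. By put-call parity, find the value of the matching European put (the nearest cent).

€10.41

e^(−rT) = e^(−0.019·0.1667) = 0.9968
Put-call parity: C − P = S − K·e^(−rT) = 89 − 99·0.9968 = 89 − 98.6832 = -9.6832
P = C − (C − P) = 0.73 − (-9.6832) = 10.4132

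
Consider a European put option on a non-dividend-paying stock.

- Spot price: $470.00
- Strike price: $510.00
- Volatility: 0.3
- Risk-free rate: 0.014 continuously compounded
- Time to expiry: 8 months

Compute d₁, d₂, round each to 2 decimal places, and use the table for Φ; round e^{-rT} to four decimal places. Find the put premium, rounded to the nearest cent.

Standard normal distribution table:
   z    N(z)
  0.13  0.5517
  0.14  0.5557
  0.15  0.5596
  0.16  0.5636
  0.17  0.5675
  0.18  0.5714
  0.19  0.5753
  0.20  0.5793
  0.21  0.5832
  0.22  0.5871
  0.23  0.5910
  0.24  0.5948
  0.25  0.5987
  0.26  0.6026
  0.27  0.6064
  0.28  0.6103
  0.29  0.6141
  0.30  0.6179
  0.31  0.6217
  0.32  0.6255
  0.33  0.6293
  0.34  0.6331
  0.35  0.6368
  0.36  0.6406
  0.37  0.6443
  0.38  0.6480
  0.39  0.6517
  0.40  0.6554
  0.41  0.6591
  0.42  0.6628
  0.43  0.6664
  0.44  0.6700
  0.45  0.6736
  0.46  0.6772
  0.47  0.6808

σ√T = 0.3·√0.6667 = 0.2449
d₁ = [ln(470/510) + (0.014 + 0.3²/2)·0.6667] / 0.2449 = [-0.0817 + 0.0393] / 0.2449 = -0.1729 ≈ -0.17
d₂ = d₁ − σ√T = -0.1729 − 0.2449 = -0.4178 ≈ -0.42
exp(−rT) = exp(−0.014·0.6667) = 0.9907
N(−d₂) = N(0.42) = 0.6628;  N(−d₁) = N(0.17) = 0.5675
P = 510·0.9907·0.6628 − 470·0.5675 = 334.8843 − 266.7250 = 68.1593

$68.16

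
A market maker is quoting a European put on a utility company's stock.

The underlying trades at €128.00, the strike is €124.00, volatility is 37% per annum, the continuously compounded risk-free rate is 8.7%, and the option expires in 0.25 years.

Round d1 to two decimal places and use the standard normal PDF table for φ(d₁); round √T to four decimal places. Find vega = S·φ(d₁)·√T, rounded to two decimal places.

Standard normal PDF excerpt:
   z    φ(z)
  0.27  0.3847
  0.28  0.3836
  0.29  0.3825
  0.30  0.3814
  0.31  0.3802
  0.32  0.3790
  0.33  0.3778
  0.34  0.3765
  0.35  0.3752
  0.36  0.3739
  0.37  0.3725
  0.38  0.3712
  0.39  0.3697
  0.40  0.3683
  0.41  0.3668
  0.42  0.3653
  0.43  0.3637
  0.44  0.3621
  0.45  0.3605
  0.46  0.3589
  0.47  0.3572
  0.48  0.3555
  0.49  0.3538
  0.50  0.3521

σ√T = 0.37 × 0.5000 = 0.1850
ln(S/K) + (r + σ²/2)T = ln(128/124) + (0.087 + 0.37²/2)·0.25 = 0.0317 + 0.0389 = 0.0706
d₁ = 0.0706 / 0.1850 = 0.3817 → 0.38
√T = √0.25 = 0.5000
φ(d₁) = φ(0.38) = 0.3712
vega = S·φ(d₁)·√T = 128·0.3712·0.5000 = 23.7568

23.76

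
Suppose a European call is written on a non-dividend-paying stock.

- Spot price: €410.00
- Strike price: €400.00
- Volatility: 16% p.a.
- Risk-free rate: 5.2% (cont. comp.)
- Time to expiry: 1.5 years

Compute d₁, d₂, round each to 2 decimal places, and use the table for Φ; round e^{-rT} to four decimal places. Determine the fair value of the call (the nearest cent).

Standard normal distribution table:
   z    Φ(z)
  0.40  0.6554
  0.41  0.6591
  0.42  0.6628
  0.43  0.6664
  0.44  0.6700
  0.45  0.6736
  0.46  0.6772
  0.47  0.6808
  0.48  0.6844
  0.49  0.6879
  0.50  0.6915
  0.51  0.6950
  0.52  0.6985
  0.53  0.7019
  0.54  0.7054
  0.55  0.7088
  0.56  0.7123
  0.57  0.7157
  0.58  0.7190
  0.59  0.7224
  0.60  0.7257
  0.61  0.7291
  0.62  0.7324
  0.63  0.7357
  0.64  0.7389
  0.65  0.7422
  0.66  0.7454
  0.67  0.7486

€53.72

σ√T = 0.16 × 1.2247 = 0.1960
d₁ = [ln(410/400) + (0.052 + ½·0.16²)·1.5] / (σ√T) = (0.0247 + 0.0972) / 0.1960 = 0.6220 ≈ 0.62
d₂ = 0.6220 − 0.1960 = 0.4261 ≈ 0.43
e^(−rT) = e^(−0.052·1.5) = 0.9250
N(d₁) = N(0.62) = 0.7324;  N(d₂) = N(0.43) = 0.6664
C = 410·0.7324 − 400·0.9250·0.6664 = 300.2840 − 246.5680 = 53.7160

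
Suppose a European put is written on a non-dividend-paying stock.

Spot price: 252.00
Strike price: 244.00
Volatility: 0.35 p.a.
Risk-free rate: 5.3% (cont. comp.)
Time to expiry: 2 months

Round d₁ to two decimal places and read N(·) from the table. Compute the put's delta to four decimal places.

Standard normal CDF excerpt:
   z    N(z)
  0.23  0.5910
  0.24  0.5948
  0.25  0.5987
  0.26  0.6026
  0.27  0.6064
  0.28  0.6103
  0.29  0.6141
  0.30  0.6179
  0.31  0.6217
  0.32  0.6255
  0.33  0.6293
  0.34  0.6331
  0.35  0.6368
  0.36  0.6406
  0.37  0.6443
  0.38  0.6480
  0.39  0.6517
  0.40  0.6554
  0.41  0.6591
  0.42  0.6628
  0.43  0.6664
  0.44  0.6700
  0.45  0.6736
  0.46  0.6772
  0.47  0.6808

σ√T = 0.35·√0.1667 = 0.1429
d₁ = [ln(252/244) + (0.053 + ½·0.35²)·0.1667] / (σ√T) = (0.0323 + 0.0190) / 0.1429 = 0.3590 → 0.36
N(d₁) = N(0.36) = 0.6406
Δ_put = N(d₁) − 1 = 0.6406 − 1 = -0.3594

-0.3594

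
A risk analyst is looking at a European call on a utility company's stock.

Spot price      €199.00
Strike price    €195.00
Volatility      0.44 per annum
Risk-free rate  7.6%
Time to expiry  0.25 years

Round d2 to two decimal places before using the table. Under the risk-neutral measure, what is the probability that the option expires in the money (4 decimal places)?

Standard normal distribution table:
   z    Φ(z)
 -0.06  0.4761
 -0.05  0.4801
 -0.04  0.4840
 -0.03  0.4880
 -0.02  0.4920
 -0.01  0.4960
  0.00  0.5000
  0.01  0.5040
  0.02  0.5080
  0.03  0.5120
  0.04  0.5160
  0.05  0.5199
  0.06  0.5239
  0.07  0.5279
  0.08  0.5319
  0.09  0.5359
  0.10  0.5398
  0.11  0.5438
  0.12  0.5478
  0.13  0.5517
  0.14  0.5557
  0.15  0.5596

T = 0.25;  σ√T = 0.2200
d₁ = [ln(199/195) + (0.076 + ½·0.44²)·0.25] / (σ√T) = (0.0203 + 0.0432) / 0.2200 = 0.2887 which rounds to 0.29
d₂ = 0.2887 − 0.2200 = 0.0687 which rounds to 0.07
Risk-neutral Pr[S_T > K] = N(d₂) = N(0.07) = 0.5279

0.5279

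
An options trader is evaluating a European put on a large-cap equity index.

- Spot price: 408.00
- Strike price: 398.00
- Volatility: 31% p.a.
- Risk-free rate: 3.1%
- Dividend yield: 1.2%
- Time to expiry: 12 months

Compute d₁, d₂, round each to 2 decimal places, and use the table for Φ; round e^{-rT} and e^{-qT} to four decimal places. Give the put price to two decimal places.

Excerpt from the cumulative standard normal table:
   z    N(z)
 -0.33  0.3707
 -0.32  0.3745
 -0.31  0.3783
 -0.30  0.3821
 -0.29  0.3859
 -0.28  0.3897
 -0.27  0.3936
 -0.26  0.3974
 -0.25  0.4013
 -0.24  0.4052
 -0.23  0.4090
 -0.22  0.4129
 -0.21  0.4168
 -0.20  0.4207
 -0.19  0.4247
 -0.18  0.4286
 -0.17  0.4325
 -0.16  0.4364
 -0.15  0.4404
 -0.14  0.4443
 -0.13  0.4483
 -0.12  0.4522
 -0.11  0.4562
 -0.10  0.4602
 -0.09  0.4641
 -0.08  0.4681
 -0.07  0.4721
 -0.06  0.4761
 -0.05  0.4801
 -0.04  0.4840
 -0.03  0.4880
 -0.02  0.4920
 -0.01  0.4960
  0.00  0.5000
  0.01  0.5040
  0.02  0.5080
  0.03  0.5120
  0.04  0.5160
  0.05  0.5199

40.43

σ√T = 0.31·√1 = 0.3100
d₁ = [ln(408/398) + (0.031 − 0.012 + 0.31²/2)·1] / 0.3100 = [0.0248 + 0.0670] / 0.3100 = 0.2963 → 0.30
d₂ = d₁ − σ√T = 0.2963 − 0.3100 = -0.0137 → -0.01
e^(−qT) = e^(−0.012·1) = 0.9881;  e^(−rT) = e^(−0.031·1) = 0.9695
P = 398·0.9695·N(0.01) − 408·0.9881·N(-0.30) = 398·0.9695·0.5040 − 408·0.9881·0.3821 = 194.4739 − 154.0416 = 40.4323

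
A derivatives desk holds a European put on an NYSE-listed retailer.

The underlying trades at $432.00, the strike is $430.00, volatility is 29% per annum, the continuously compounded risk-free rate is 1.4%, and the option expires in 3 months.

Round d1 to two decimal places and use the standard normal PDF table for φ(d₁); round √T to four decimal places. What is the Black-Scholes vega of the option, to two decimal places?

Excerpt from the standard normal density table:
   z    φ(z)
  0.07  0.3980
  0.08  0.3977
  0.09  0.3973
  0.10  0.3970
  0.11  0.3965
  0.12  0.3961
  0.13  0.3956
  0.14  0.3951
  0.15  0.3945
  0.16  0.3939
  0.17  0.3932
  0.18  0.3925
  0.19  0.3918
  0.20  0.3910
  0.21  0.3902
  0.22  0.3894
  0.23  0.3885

85.45

T = 0.25;  σ√T = 0.1450
d₁ = [ln(432/430) + (0.014 + 0.29²/2)·0.25] / 0.1450 = [0.0046 + 0.0140] / 0.1450 = 0.1286 → 0.13
√T = √0.25 = 0.5000
φ(d₁) = φ(0.13) = 0.3956
vega = S·φ(d₁)·√T = 432·0.3956·0.5000 = 85.4496
(Vega is the same for a European call and put with the same parameters.)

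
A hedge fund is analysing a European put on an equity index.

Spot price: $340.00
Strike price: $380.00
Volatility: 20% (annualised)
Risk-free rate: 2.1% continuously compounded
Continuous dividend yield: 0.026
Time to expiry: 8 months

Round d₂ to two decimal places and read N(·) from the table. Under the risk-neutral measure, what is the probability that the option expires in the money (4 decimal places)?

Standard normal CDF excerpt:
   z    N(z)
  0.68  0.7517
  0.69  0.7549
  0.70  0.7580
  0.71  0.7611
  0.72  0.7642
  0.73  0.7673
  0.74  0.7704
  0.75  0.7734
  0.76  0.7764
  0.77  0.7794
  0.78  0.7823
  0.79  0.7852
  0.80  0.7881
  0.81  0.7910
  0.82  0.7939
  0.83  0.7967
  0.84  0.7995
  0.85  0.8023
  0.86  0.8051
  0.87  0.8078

0.7823

σ√T = 0.2·√0.6667 = 0.1633
d₁ = [ln(340/380) + (0.021 − 0.026 + 0.2²/2)·0.6667] / 0.1633 = [-0.1112 + 0.0100] / 0.1633 = -0.6199 → -0.62
d₂ = d₁ − σ√T = -0.6199 − 0.1633 = -0.7832 → -0.78
Pr(exercise) under Q = N(−d₂) = N(0.78) = 0.7823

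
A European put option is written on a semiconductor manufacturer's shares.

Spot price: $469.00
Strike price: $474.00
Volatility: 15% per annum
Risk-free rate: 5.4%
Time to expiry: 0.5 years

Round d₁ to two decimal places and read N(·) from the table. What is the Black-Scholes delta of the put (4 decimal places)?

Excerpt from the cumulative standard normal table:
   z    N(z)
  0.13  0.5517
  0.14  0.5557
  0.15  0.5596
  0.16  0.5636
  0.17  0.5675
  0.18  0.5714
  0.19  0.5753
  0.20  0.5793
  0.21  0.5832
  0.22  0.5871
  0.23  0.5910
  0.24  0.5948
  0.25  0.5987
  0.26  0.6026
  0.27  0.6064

T = 0.5;  σ√T = 0.1061
d₁ = [ln(469/474) + (0.054 + 0.15²/2)·0.5] / 0.1061 = [-0.0106 + 0.0326] / 0.1061 = 0.2076 ⇒ 0.21
N(d₁) = N(0.21) = 0.5832
Δ_put = N(d₁) − 1 = 0.5832 − 1 = -0.4168

-0.4168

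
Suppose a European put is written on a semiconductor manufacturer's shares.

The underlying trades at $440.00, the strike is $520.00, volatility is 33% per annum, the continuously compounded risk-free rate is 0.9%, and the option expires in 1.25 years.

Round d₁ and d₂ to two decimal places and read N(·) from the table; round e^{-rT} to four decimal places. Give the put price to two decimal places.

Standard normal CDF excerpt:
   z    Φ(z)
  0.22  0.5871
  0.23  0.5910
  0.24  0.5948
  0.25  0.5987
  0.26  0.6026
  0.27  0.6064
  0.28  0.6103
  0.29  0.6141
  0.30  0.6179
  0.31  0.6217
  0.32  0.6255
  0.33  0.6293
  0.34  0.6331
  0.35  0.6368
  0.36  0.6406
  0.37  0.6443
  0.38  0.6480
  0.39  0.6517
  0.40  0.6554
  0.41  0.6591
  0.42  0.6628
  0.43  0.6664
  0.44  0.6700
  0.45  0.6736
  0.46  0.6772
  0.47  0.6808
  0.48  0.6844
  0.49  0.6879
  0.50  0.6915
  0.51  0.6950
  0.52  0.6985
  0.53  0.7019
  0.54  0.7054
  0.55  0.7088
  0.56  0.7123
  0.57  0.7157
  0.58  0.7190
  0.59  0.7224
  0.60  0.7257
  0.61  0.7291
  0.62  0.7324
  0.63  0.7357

$113.17

T = 1.25;  σ√T = 0.3690
ln(S/K) + (r + σ²/2)T = ln(440/520) + (0.009 + 0.33²/2)·1.25 = -0.1671 + 0.0793 = -0.0877
d₁ = -0.0877 / 0.3690 = -0.2378 ≈ -0.24
d₂ = d₁ − σ√T = -0.2378 − 0.3690 = -0.6068 ≈ -0.61
e^(−rT) = e^(−0.009·1.25) = 0.9888
P = 520·0.9888·N(0.61) − 440·N(0.24) = 520·0.9888·0.7291 − 440·0.5948 = 374.8857 − 261.7120 = 113.1737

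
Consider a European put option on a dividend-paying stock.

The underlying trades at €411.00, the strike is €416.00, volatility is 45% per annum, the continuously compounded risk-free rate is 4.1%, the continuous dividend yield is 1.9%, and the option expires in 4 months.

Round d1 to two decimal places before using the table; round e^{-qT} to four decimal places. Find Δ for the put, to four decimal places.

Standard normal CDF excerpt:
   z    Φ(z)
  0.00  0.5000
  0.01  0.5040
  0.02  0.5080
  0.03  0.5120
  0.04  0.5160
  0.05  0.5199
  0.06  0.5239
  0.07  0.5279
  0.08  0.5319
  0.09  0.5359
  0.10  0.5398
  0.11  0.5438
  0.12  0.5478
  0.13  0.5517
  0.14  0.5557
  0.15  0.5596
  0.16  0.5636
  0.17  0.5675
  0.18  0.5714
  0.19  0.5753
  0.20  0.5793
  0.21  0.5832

-0.4533

σ√T = 0.45·√0.3333 = 0.2598
d₁ = [ln(411/416) + (0.041 − 0.019 + 0.45²/2)·0.3333] / 0.2598 = [-0.0121 + 0.0411] / 0.2598 = 0.1116 ⇒ 0.11
N(d₁) = N(0.11) = 0.5438
Δ_put = e^(−qT)·(N(d₁) − 1) = 0.9937·(0.5438 − 1) = -0.4533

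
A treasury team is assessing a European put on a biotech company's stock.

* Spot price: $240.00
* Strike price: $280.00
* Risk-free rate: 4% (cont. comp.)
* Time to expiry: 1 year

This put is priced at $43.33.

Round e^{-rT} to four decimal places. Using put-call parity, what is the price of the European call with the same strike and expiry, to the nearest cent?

$14.31

e^(−rT) = e^(−0.04·1) = 0.9608
Put-call parity: C − P = S − K·e^(−rT) = 240 − 280·0.9608 = 240 − 269.0240 = -29.0240
C = P + (C − P) = 43.33 + (-29.0240) = 14.3060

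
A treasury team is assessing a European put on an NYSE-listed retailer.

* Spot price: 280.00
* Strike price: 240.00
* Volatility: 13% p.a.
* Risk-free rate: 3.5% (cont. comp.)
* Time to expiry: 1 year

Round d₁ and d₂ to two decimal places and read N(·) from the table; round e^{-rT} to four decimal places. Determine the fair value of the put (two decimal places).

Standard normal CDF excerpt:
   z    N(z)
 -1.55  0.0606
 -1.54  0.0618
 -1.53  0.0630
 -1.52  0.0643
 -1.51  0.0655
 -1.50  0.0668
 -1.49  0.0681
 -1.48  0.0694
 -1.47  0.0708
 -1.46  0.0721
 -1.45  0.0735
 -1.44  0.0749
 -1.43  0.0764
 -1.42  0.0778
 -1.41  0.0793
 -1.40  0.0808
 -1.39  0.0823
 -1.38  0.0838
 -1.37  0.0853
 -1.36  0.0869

1.07

σ√T = 0.13 × 1.0000 = 0.1300
d₁ = [ln(280/240) + (0.035 + 0.13²/2)·1] / 0.1300 = [0.1542 + 0.0435] / 0.1300 = 1.5200 → 1.52
d₂ = d₁ − σ√T = 1.5200 − 0.1300 = 1.3900 → 1.39
exp(−rT) = exp(−0.035·1) = 0.9656
P = 240·0.9656·N(-1.39) − 280·N(-1.52) = 240·0.9656·0.0823 − 280·0.0643 = 19.0725 − 18.0040 = 1.0685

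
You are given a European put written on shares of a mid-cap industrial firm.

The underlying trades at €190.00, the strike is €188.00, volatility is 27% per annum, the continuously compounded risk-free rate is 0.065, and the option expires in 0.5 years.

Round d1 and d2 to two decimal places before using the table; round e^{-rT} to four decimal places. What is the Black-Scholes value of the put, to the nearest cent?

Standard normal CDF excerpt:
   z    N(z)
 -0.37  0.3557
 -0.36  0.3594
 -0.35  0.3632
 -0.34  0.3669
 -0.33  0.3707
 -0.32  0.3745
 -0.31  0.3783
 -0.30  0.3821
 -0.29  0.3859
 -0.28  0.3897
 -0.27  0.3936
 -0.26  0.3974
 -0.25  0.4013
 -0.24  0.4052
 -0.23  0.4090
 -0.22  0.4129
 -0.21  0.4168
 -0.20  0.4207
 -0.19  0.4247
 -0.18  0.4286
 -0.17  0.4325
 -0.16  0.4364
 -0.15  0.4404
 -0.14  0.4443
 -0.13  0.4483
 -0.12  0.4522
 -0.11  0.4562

€10.43

σ√T = 0.27·√0.5 = 0.1909
ln(S/K) + (r + σ²/2)T = ln(190/188) + (0.065 + 0.27²/2)·0.5 = 0.0106 + 0.0507 = 0.0613
d₁ = 0.0613 / 0.1909 = 0.3211 which rounds to 0.32
d₂ = d₁ − σ√T = 0.3211 − 0.1909 = 0.1302 which rounds to 0.13
exp(−rT) = exp(−0.065·0.5) = 0.9680
P = 188·0.9680·N(-0.13) − 190·N(-0.32) = 188·0.9680·0.4483 − 190·0.3745 = 81.5834 − 71.1550 = 10.4284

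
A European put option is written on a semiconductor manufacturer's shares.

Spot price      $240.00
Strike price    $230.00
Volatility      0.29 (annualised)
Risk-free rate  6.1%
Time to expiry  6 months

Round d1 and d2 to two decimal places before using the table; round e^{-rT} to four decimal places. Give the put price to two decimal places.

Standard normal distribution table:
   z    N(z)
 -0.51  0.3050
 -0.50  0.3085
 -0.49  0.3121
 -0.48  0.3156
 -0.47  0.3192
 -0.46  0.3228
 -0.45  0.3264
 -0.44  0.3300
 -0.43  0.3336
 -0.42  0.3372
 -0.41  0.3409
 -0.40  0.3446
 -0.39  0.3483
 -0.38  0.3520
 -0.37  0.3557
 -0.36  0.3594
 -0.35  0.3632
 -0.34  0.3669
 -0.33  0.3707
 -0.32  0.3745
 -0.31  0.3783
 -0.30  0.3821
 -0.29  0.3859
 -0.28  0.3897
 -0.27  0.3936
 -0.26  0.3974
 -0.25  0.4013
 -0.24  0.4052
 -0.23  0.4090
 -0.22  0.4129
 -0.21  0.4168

σ√T = 0.29 × 0.7071 = 0.2051
ln(S/K) + (r + σ²/2)T = ln(240/230) + (0.061 + 0.29²/2)·0.5 = 0.0426 + 0.0515 = 0.0941
d₁ = 0.0941 / 0.2051 = 0.4588 ⇒ 0.46
d₂ = d₁ − σ√T = 0.4588 − 0.2051 = 0.2538 ⇒ 0.25
exp(−rT) = exp(−0.061·0.5) = 0.9700
N(−d₂) = N(-0.25) = 0.4013;  N(−d₁) = N(-0.46) = 0.3228
P = 230·0.9700·0.4013 − 240·0.3228 = 89.5300 − 77.4720 = 12.0580

$12.06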